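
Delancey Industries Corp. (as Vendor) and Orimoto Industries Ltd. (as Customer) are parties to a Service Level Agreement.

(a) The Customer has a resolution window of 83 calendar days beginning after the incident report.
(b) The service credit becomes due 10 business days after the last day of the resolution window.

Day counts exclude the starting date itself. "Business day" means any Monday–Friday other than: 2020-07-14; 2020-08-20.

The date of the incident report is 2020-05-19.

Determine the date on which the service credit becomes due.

The last day of the resolution window: 83 calendar days after 2020-05-19 is 2020-08-10.
From Monday, 2020-08-10, 10 business days (Aug 11, Aug 12, Aug 13, Aug 14, Aug 17, Aug 18, Aug 19, Aug 21, Aug 24, Aug 25, skipping weekends and the listed holiday on Aug 20) brings us to Tuesday, 2020-08-25, which is the date on which the service credit becomes due.

2020-08-25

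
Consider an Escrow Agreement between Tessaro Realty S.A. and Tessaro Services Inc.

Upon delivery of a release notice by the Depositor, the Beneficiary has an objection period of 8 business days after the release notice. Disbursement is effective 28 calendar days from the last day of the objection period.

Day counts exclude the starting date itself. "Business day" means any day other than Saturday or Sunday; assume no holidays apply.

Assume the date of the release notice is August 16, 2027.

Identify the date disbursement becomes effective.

September 23, 2027

From Monday, August 16, 2027, 8 business days (Aug 17, Aug 18, Aug 19, Aug 20, Aug 23, Aug 24, Aug 25, Aug 26, skipping weekends) brings us to Thursday, August 26, 2027, which is the last day of the objection period.
The date disbursement becomes effective: August 26, 2027 + 28 days = September 23, 2027.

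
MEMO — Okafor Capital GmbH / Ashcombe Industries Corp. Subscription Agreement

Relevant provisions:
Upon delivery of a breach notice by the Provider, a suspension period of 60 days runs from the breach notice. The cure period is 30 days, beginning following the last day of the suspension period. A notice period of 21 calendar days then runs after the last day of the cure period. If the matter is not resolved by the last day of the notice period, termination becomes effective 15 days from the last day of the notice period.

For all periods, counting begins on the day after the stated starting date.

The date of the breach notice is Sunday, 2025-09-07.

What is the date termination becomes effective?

2026-01-11

Adding 60 calendar days to 2025-09-07 gives 2025-11-06, which is the last day of the suspension period.
The last day of the cure period: 30 calendar days after 2025-11-06 is 2025-12-06.
The last day of the notice period: 2025-12-06 + 21 days = 2025-12-27.
The date termination becomes effective: 15 calendar days after 2025-12-27 is 2026-01-11.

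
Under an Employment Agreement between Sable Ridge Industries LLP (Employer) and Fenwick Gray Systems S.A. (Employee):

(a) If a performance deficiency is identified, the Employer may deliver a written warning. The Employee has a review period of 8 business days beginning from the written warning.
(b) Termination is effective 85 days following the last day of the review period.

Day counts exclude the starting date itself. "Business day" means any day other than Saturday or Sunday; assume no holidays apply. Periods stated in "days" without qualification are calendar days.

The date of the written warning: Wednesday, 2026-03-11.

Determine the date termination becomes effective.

2026-06-16

The last day of the review period: counting 8 business days from Wednesday, 2026-03-11 (Mar 12, Mar 13, Mar 16, Mar 17, Mar 18, Mar 19, Mar 20, Mar 23, skipping weekends) reaches Monday, 2026-03-23.
The date termination becomes effective: 2026-03-23 + 85 days = 2026-06-16.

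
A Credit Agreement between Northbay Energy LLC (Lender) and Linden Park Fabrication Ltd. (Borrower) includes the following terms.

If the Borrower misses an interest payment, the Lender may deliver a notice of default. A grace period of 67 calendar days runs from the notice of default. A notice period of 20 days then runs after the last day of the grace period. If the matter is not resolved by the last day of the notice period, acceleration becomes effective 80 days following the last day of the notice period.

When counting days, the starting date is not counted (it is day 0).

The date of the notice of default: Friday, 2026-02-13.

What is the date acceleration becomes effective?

The last day of the grace period: 67 calendar days after 2026-02-13 is 2026-04-21.
The last day of the notice period: 2026-04-21 + 20 days = 2026-05-11.
Adding 80 calendar days to 2026-05-11 gives 2026-07-30, which is the date acceleration becomes effective.

2026-07-30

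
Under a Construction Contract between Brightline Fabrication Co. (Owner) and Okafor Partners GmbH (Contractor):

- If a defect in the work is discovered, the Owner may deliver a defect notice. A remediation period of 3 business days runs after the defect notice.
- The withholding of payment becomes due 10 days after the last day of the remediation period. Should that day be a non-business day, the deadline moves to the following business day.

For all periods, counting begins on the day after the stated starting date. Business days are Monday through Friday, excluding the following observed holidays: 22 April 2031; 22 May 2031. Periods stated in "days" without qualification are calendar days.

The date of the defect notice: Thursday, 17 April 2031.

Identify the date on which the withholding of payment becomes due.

5 May 2031

The last day of the remediation period: 3 business days after Thursday, 17 April 2031, skipping weekends and the listed holiday on Apr 22 — Apr 18, Apr 21, Apr 23 — lands on Wednesday, 23 April 2031.
Adding 10 calendar days to 23 April 2031 gives 3 May 2031, which is the date on which the withholding of payment becomes due. That falls on a Saturday, so it rolls to the next business day, Monday, 5 May 2031.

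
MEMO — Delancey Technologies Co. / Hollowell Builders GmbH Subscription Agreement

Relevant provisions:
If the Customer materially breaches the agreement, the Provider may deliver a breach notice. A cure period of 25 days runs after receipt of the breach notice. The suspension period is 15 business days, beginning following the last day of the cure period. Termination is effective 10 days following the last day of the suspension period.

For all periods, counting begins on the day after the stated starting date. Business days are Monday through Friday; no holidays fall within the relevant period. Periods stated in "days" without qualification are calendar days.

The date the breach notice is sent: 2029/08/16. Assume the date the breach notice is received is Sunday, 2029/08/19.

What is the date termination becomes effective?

2029/10/14

Adding 25 calendar days to 2029/08/19 gives 2029/09/13, which is the last day of the cure period.
From Thursday, 2029/09/13, 15 business days (Sep 14, Sep 17, Sep 18, Sep 19, …, Oct 2, Oct 3, Oct 4, skipping weekends) brings us to Thursday, 2029/10/04, which is the last day of the suspension period.
The date termination becomes effective: 2029/10/04 + 10 days = 2029/10/14.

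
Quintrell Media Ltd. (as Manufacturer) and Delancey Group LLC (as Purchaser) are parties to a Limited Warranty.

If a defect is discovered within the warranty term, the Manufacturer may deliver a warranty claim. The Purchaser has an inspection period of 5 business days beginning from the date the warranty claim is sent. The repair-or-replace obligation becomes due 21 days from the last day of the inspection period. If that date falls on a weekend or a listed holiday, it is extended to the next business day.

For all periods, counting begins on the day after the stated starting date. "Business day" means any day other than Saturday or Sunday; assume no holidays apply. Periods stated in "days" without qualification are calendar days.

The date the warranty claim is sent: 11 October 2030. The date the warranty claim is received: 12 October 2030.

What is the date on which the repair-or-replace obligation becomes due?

From Friday, 11 October 2030, 5 business days (Oct 14, Oct 15, Oct 16, Oct 17, Oct 18, skipping weekends) brings us to Friday, 18 October 2030, which is the last day of the inspection period.
The date on which the repair-or-replace obligation becomes due: 21 calendar days after 18 October 2030 is 8 November 2030. 8 November 2030 is a Friday, so no roll-forward applies.

8 November 2030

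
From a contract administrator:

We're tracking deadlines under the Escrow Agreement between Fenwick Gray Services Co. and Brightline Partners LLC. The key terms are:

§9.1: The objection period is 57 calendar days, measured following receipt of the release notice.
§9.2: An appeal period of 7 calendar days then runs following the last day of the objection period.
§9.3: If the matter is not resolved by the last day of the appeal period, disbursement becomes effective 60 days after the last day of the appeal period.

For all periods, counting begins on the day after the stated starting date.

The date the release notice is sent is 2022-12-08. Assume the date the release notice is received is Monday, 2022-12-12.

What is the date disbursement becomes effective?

2023-04-15

The last day of the objection period: 2022-12-12 + 57 days = 2023-02-07.
The last day of the appeal period: 2023-02-07 + 7 days = 2023-02-14.
The date disbursement becomes effective: 60 calendar days after 2023-02-14 is 2023-04-15.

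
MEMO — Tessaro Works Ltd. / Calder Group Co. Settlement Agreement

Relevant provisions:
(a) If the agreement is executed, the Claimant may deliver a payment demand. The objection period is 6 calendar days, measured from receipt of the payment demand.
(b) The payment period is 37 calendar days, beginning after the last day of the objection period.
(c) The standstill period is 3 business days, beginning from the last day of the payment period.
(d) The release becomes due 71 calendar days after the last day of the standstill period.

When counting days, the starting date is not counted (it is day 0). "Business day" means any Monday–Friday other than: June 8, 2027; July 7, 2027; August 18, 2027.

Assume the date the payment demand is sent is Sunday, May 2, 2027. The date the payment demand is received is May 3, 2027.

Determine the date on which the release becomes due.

The last day of the objection period: 6 calendar days after May 3, 2027 is May 9, 2027.
Adding 37 calendar days to May 9, 2027 gives June 15, 2027, which is the last day of the payment period.
The last day of the standstill period: 3 business days after Tuesday, June 15, 2027, skipping weekends — Jun 16, Jun 17, Jun 18 — lands on Friday, June 18, 2027.
Adding 71 calendar days to June 18, 2027 gives August 28, 2027, which is the date on which the release becomes due.

August 28, 2027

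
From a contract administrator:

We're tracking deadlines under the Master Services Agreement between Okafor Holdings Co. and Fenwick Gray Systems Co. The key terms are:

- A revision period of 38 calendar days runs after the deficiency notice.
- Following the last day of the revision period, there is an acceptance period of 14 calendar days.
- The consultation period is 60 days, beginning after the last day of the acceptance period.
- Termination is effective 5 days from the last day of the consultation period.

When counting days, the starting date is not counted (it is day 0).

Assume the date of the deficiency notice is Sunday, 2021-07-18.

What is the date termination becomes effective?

2021-11-12

Adding 38 calendar days to 2021-07-18 gives 2021-08-25, which is the last day of the revision period.
Adding 14 calendar days to 2021-08-25 gives 2021-09-08, which is the last day of the acceptance period.
The last day of the consultation period: 2021-09-08 + 60 days = 2021-11-07.
The date termination becomes effective: 2021-11-07 + 5 days = 2021-11-12.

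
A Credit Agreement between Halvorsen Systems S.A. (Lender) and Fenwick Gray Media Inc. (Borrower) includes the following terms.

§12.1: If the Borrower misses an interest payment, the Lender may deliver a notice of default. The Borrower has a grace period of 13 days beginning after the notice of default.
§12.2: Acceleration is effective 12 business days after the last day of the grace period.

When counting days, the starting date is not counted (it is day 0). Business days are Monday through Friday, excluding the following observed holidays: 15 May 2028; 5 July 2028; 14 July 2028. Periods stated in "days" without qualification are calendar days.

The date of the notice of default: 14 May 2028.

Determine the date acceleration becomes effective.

The last day of the grace period: 13 calendar days after 14 May 2028 is 27 May 2028.
The date acceleration becomes effective: counting 12 business days from Saturday, 27 May 2028 (May 29, May 30, May 31, Jun 1, …, Jun 9, Jun 12, Jun 13, skipping weekends) reaches Tuesday, 13 June 2028.

13 June 2028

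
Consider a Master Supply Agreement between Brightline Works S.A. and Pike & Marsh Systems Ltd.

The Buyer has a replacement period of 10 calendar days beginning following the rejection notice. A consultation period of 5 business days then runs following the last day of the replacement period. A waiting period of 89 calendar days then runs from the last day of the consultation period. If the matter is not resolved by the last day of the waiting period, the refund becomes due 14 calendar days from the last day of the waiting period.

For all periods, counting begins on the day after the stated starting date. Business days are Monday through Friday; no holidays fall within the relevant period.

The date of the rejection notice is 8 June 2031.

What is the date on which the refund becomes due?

6 October 2031

Adding 10 calendar days to 8 June 2031 gives 18 June 2031, which is the last day of the replacement period.
From Wednesday, 18 June 2031, 5 business days (Jun 19, Jun 20, Jun 23, Jun 24, Jun 25, skipping weekends) brings us to Wednesday, 25 June 2031, which is the last day of the consultation period.
The last day of the waiting period: 25 June 2031 + 89 days = 22 September 2031.
Adding 14 calendar days to 22 September 2031 gives 6 October 2031, which is the date on which the refund becomes due.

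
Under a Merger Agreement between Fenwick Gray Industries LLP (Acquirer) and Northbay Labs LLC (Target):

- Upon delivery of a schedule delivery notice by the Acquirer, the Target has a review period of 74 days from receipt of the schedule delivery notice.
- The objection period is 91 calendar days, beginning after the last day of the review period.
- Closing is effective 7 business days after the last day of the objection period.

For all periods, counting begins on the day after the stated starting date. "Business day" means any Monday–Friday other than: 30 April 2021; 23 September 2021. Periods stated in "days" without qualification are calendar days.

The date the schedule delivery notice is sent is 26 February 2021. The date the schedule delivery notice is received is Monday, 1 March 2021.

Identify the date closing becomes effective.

24 August 2021

The last day of the review period: 1 March 2021 + 74 days = 14 May 2021.
The last day of the objection period: 14 May 2021 + 91 days = 13 August 2021.
The date closing becomes effective: counting 7 business days from Friday, 13 August 2021 (Aug 16, Aug 17, Aug 18, Aug 19, Aug 20, Aug 23, Aug 24, skipping weekends) reaches Tuesday, 24 August 2021.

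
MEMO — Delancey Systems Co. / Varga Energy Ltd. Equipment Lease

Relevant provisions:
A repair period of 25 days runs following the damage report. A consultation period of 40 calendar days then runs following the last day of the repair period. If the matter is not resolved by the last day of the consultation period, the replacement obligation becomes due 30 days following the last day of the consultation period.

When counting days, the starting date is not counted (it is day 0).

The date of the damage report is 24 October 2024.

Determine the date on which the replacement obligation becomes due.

27 January 2025

The last day of the repair period: 25 calendar days after 24 October 2024 is 18 November 2024.
The last day of the consultation period: 18 November 2024 + 40 days = 28 December 2024.
The date on which the replacement obligation becomes due: 30 calendar days after 28 December 2024 is 27 January 2025.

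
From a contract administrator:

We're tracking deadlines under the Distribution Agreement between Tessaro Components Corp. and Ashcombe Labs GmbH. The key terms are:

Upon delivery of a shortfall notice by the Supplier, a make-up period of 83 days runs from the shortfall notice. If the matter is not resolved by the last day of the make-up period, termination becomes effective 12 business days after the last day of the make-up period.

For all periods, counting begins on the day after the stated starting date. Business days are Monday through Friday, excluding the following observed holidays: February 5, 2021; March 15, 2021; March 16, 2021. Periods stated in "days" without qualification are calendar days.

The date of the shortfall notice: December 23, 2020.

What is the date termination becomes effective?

Adding 83 calendar days to December 23, 2020 gives March 16, 2021, which is the last day of the make-up period.
The date termination becomes effective: counting 12 business days from Tuesday, March 16, 2021 (Mar 17, Mar 18, Mar 19, Mar 22, …, Mar 30, Mar 31, Apr 1, skipping weekends) reaches Thursday, April 1, 2021.

April 1, 2021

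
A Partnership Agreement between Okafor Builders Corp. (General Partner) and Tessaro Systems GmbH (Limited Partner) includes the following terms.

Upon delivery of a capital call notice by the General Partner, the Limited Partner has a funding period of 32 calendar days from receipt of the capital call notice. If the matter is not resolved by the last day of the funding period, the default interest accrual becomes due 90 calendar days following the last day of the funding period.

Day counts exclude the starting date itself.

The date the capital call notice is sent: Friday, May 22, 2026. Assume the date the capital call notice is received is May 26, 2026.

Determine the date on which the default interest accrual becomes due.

Adding 32 calendar days to May 26, 2026 gives Jun 27, 2026, which is the last day of the funding period.
The date on which the default interest accrual becomes due: 90 calendar days after Jun 27, 2026 is Sep 25, 2026.

Sep 25, 2026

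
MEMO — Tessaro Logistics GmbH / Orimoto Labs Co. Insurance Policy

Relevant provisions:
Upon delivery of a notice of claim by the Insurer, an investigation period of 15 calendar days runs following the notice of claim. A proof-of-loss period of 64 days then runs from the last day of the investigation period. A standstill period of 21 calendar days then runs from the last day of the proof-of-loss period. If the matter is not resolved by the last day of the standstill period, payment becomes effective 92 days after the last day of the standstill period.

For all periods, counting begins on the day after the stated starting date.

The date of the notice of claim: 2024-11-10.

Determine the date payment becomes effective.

The last day of the investigation period: 2024-11-10 + 15 days = 2024-11-25.
Adding 64 calendar days to 2024-11-25 gives 2025-01-28, which is the last day of the proof-of-loss period.
The last day of the standstill period: 21 calendar days after 2025-01-28 is 2025-02-18.
The date payment becomes effective: 2025-02-18 + 92 days = 2025-05-21.

2025-05-21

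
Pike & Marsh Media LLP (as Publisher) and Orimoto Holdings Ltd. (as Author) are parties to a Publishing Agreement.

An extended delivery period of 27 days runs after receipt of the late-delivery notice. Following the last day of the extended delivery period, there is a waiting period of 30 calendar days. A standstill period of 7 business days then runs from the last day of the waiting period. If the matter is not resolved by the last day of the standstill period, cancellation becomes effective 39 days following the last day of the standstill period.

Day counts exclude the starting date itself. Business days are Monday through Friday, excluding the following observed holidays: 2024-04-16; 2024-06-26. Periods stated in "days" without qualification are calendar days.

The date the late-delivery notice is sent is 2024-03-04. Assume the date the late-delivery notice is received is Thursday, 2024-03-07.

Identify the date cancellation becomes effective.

The last day of the extended delivery period: 2024-03-07 + 27 days = 2024-04-03.
Adding 30 calendar days to 2024-04-03 gives 2024-05-03, which is the last day of the waiting period.
From Friday, 2024-05-03, 7 business days (May 6, May 7, May 8, May 9, May 10, May 13, May 14, skipping weekends) brings us to Tuesday, 2024-05-14, which is the last day of the standstill period.
The date cancellation becomes effective: 39 calendar days after 2024-05-14 is 2024-06-22.

2024-06-22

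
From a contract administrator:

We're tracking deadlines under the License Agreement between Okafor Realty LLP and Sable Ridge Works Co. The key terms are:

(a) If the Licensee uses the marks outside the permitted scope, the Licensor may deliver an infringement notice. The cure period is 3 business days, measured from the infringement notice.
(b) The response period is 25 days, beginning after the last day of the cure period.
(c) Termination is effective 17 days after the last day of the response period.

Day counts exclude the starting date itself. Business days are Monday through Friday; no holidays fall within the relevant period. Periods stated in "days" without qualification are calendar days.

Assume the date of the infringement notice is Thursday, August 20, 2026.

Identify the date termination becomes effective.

The last day of the cure period: 3 business days after Thursday, August 20, 2026, skipping weekends — Aug 21, Aug 24, Aug 25 — lands on Tuesday, August 25, 2026.
The last day of the response period: 25 calendar days after August 25, 2026 is September 19, 2026.
The date termination becomes effective: 17 calendar days after September 19, 2026 is October 6, 2026.

October 6, 2026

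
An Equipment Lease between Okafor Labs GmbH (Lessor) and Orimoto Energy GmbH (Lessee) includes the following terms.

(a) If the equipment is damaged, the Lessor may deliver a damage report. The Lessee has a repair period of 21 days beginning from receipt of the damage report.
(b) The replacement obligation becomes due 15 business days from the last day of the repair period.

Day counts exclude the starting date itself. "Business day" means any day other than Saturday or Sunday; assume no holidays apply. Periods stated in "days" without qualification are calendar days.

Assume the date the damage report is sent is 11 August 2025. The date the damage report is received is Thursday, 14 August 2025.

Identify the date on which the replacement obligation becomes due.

The last day of the repair period: 14 August 2025 + 21 days = 4 September 2025.
The date on which the replacement obligation becomes due: 15 business days after Thursday, 4 September 2025, skipping weekends — Sep 5, Sep 8, Sep 9, Sep 10, …, Sep 23, Sep 24, Sep 25 — lands on Thursday, 25 September 2025.

25 September 2025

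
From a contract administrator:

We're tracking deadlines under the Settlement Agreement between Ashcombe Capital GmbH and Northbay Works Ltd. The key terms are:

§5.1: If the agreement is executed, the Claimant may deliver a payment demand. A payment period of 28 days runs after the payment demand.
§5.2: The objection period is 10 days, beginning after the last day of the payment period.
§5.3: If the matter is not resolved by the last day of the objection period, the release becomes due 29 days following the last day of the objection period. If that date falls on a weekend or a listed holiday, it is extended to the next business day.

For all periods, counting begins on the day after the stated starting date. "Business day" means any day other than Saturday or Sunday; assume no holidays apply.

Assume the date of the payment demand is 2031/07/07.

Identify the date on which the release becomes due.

The last day of the payment period: 2031/07/07 + 28 days = 2031/08/04.
Adding 10 calendar days to 2031/08/04 gives 2031/08/14, which is the last day of the objection period.
The date on which the release becomes due: 29 calendar days after 2031/08/14 is 2031/09/12. 2031/09/12 is a Friday, so no roll-forward applies.

2031/09/12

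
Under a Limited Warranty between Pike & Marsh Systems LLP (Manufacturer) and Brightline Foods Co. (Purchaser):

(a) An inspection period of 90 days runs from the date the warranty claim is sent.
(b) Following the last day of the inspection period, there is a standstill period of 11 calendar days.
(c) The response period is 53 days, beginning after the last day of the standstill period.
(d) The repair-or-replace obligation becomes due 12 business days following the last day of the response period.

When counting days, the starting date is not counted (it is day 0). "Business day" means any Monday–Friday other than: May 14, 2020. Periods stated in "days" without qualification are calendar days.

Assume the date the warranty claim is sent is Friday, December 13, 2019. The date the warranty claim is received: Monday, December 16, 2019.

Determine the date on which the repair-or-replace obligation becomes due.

June 2, 2020

Adding 90 calendar days to December 13, 2019 gives March 12, 2020, which is the last day of the inspection period.
The last day of the standstill period: March 12, 2020 + 11 days = March 23, 2020.
The last day of the response period: 53 calendar days after March 23, 2020 is May 15, 2020.
The date on which the repair-or-replace obligation becomes due: 12 business days after Friday, May 15, 2020, skipping weekends — May 18, May 19, May 20, May 21, …, May 29, Jun 1, Jun 2 — lands on Tuesday, June 2, 2020.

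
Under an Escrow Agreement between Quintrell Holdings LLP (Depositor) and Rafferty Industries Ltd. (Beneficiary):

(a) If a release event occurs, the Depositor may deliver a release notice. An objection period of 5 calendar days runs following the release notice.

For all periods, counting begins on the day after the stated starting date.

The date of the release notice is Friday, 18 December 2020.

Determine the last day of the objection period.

23 December 2020

The last day of the objection period: 5 calendar days after 18 December 2020 is 23 December 2020.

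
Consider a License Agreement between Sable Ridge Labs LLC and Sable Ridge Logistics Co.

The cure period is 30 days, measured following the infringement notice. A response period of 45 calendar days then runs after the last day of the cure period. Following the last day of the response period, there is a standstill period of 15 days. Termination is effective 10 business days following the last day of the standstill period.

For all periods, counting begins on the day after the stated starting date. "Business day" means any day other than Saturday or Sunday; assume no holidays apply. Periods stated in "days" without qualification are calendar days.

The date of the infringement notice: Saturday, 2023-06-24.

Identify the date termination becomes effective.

The last day of the cure period: 2023-06-24 + 30 days = 2023-07-24.
The last day of the response period: 45 calendar days after 2023-07-24 is 2023-09-07.
The last day of the standstill period: 15 calendar days after 2023-09-07 is 2023-09-22.
From Friday, 2023-09-22, 10 business days (Sep 25, Sep 26, Sep 27, Sep 28, Sep 29, Oct 2, Oct 3, Oct 4, Oct 5, Oct 6, skipping weekends) brings us to Friday, 2023-10-06, which is the date termination becomes effective.

2023-10-06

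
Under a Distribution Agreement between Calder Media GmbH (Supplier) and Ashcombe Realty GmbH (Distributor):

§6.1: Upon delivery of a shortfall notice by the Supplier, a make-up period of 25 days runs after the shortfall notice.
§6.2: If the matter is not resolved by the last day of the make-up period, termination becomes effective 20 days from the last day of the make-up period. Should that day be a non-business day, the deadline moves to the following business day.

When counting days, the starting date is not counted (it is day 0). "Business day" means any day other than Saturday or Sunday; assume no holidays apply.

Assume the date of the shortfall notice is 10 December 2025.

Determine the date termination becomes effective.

Adding 25 calendar days to 10 December 2025 gives 4 January 2026, which is the last day of the make-up period.
The date termination becomes effective: 4 January 2026 + 20 days = 24 January 2026. That falls on a Saturday, so it rolls to the next business day, Monday, 26 January 2026.

26 January 2026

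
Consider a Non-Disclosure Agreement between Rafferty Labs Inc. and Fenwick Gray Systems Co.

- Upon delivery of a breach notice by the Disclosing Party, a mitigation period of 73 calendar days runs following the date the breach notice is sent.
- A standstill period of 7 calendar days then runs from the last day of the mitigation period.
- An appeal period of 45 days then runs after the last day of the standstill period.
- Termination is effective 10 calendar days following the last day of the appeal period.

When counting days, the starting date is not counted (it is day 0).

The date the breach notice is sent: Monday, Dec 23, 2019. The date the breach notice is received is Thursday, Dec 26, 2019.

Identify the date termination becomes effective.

May 6, 2020

Adding 73 calendar days to Dec 23, 2019 gives Mar 5, 2020, which is the last day of the mitigation period.
The last day of the standstill period: 7 calendar days after Mar 5, 2020 is Mar 12, 2020.
Adding 45 calendar days to Mar 12, 2020 gives Apr 26, 2020, which is the last day of the appeal period.
The date termination becomes effective: Apr 26, 2020 + 10 days = May 6, 2020.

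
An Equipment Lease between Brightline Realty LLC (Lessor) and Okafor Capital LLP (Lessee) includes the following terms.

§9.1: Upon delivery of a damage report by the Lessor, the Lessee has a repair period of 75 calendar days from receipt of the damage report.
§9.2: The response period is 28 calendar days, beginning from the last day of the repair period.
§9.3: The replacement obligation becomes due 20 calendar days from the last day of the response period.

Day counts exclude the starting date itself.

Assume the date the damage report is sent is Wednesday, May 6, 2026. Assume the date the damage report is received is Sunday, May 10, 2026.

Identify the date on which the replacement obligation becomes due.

September 10, 2026

The last day of the repair period: May 10, 2026 + 75 days = July 24, 2026.
The last day of the response period: 28 calendar days after July 24, 2026 is August 21, 2026.
The date on which the replacement obligation becomes due: August 21, 2026 + 20 days = September 10, 2026.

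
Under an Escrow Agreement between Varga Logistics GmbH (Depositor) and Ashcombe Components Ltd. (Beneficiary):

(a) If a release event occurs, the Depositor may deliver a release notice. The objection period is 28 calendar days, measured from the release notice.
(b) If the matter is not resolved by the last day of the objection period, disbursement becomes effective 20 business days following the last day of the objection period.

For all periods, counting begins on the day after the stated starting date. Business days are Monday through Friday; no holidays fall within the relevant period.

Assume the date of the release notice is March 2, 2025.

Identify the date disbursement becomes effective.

Adding 28 calendar days to March 2, 2025 gives March 30, 2025, which is the last day of the objection period.
The date disbursement becomes effective: counting 20 business days from Sunday, March 30, 2025 (Mar 31, Apr 1, Apr 2, Apr 3, …, Apr 23, Apr 24, Apr 25, skipping weekends) reaches Friday, April 25, 2025.

April 25, 2025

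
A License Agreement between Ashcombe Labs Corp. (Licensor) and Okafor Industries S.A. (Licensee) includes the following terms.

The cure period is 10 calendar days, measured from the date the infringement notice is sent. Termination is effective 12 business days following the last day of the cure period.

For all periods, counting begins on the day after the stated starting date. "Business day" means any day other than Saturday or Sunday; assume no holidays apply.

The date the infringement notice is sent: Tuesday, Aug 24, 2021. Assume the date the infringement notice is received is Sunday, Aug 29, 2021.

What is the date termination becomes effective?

Sep 21, 2021

The last day of the cure period: 10 calendar days after Aug 24, 2021 is Sep 3, 2021.
From Friday, Sep 3, 2021, 12 business days (Sep 6, Sep 7, Sep 8, Sep 9, …, Sep 17, Sep 20, Sep 21, skipping weekends) brings us to Tuesday, Sep 21, 2021, which is the date termination becomes effective.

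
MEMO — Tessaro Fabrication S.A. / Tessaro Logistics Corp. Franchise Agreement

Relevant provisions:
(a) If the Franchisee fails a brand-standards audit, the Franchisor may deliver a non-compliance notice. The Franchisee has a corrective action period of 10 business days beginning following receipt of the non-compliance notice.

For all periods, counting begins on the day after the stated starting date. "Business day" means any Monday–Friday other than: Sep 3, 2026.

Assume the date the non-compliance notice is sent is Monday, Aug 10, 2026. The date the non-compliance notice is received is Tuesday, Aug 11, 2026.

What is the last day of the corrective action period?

The last day of the corrective action period: counting 10 business days from Tuesday, Aug 11, 2026 (Aug 12, Aug 13, Aug 14, Aug 17, Aug 18, Aug 19, Aug 20, Aug 21, Aug 24, Aug 25, skipping weekends) reaches Tuesday, Aug 25, 2026.

Aug 25, 2026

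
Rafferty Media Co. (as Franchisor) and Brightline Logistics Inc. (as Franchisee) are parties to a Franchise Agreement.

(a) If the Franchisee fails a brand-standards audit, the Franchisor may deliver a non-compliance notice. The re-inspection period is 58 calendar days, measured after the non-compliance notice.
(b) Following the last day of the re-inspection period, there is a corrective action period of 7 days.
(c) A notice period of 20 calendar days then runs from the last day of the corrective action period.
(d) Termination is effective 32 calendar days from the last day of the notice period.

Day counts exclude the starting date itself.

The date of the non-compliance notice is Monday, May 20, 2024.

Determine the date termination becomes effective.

September 14, 2024

The last day of the re-inspection period: May 20, 2024 + 58 days = July 17, 2024.
The last day of the corrective action period: July 17, 2024 + 7 days = July 24, 2024.
Adding 20 calendar days to July 24, 2024 gives August 13, 2024, which is the last day of the notice period.
The date termination becomes effective: 32 calendar days after August 13, 2024 is September 14, 2024.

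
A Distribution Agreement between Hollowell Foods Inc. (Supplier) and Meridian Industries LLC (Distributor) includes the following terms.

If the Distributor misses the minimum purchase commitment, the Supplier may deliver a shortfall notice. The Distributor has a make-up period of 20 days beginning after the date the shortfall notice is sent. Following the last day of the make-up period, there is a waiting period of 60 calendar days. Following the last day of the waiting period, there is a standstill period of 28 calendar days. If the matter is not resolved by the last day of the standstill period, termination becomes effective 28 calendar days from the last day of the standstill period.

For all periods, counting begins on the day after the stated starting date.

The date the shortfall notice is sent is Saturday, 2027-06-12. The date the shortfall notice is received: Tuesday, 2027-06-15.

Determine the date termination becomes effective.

The last day of the make-up period: 20 calendar days after 2027-06-12 is 2027-07-02.
Adding 60 calendar days to 2027-07-02 gives 2027-08-31, which is the last day of the waiting period.
The last day of the standstill period: 2027-08-31 + 28 days = 2027-09-28.
The date termination becomes effective: 2027-09-28 + 28 days = 2027-10-26.

2027-10-26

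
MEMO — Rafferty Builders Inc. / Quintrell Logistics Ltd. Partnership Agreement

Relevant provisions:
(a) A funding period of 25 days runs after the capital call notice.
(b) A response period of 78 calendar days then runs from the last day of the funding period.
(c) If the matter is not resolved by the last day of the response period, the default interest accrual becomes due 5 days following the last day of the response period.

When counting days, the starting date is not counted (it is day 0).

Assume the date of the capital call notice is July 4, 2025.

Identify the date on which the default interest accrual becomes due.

Adding 25 calendar days to July 4, 2025 gives July 29, 2025, which is the last day of the funding period.
The last day of the response period: July 29, 2025 + 78 days = October 15, 2025.
Adding 5 calendar days to October 15, 2025 gives October 20, 2025, which is the date on which the default interest accrual becomes due.

October 20, 2025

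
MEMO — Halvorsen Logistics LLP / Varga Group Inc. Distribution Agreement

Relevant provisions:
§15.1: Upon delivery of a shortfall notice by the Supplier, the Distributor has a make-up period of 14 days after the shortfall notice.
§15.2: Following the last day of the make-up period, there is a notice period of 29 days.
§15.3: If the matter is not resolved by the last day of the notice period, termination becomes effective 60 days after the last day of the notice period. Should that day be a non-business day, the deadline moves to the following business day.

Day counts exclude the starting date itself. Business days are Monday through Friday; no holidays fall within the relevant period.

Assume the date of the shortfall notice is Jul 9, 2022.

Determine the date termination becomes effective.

Adding 14 calendar days to Jul 9, 2022 gives Jul 23, 2022, which is the last day of the make-up period.
The last day of the notice period: 29 calendar days after Jul 23, 2022 is Aug 21, 2022.
The date termination becomes effective: Aug 21, 2022 + 60 days = Oct 20, 2022. Oct 20, 2022 is a Thursday, so no roll-forward applies.

Oct 20, 2022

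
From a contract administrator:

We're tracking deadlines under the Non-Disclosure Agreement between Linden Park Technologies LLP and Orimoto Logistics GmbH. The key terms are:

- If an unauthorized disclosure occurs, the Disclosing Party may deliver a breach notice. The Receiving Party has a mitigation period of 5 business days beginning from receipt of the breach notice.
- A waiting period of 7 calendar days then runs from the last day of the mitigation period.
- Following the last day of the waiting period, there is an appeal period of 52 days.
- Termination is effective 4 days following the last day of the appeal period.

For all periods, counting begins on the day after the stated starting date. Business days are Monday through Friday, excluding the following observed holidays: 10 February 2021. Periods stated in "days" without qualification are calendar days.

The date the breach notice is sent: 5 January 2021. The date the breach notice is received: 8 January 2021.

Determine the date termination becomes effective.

19 March 2021

From Friday, 8 January 2021, 5 business days (Jan 11, Jan 12, Jan 13, Jan 14, Jan 15, skipping weekends) brings us to Friday, 15 January 2021, which is the last day of the mitigation period.
The last day of the waiting period: 15 January 2021 + 7 days = 22 January 2021.
The last day of the appeal period: 22 January 2021 + 52 days = 15 March 2021.
The date termination becomes effective: 15 March 2021 + 4 days = 19 March 2021.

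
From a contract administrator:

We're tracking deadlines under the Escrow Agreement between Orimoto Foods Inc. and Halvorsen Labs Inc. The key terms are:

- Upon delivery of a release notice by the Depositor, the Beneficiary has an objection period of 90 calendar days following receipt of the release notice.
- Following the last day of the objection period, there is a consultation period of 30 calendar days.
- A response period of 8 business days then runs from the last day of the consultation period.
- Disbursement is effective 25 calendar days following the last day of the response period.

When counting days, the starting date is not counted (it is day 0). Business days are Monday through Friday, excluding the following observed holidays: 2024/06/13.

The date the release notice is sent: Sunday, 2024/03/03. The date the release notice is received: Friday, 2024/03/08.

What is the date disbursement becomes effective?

2024/08/11

The last day of the objection period: 90 calendar days after 2024/03/08 is 2024/06/06.
The last day of the consultation period: 30 calendar days after 2024/06/06 is 2024/07/06.
From Saturday, 2024/07/06, 8 business days (Jul 8, Jul 9, Jul 10, Jul 11, Jul 12, Jul 15, Jul 16, Jul 17, skipping weekends) brings us to Wednesday, 2024/07/17, which is the last day of the response period.
Adding 25 calendar days to 2024/07/17 gives 2024/08/11, which is the date disbursement becomes effective.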